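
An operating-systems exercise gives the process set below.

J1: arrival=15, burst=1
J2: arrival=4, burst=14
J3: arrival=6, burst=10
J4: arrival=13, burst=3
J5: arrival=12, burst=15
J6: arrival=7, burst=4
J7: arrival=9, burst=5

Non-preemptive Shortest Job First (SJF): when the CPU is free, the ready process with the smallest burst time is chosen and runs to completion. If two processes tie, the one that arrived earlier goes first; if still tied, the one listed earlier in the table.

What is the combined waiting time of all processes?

95

Schedule: | idle 0-4 | J2 4-18 | J1 18-19 | J4 19-22 | J6 22-26 | J7 26-31 | J3 31-41 | J5 41-56 |
Completion: J1=19  J2=18  J3=41  J4=22  J5=56  J6=26  J7=31
Turnaround (C−A): J1=4  J2=14  J3=35  J4=9  J5=44  J6=19  J7=22
Waiting = turnaround − burst: J1=3, J2=0, J3=25, J4=6, J5=29, J6=15, J7=17
Total waiting = 3 + 0 + 25 + 6 + 29 + 15 + 17 = 95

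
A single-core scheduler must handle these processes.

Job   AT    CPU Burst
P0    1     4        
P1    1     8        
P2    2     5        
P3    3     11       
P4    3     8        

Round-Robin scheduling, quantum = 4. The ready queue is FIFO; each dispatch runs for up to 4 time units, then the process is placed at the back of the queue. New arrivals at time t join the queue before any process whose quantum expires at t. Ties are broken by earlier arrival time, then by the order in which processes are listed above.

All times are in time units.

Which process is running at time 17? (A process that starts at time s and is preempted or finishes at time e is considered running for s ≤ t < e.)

Timeline: | idle 0-1 | P0 1-5 | P1 5-9 | P2 9-13 | P3 13-17 | P4 17-21 | P1 21-25 | P2 25-26 | P3 26-30 | P4 30-34 | P3 34-37 |
Completion: P0=5  P1=25  P2=26  P3=37  P4=34

P4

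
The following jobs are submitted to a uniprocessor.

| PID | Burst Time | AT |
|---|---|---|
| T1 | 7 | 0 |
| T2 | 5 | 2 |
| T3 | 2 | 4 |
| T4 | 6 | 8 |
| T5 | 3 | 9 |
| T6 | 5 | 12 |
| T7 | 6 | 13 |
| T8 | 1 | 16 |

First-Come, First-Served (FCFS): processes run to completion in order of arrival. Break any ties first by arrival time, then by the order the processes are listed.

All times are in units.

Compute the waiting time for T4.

Gantt: | T1 0-7 | T2 7-12 | T3 12-14 | T4 14-20 | T5 20-23 | T6 23-28 | T7 28-34 | T8 34-35 |
Completion: T1=7  T2=12  T3=14  T4=20  T5=23  T6=28  T7=34  T8=35
Turnaround (C−A): T1=7  T2=10  T3=10  T4=12  T5=14  T6=16  T7=21  T8=19
Waiting(T4) = turnaround − burst = 12 − 6 = 6

6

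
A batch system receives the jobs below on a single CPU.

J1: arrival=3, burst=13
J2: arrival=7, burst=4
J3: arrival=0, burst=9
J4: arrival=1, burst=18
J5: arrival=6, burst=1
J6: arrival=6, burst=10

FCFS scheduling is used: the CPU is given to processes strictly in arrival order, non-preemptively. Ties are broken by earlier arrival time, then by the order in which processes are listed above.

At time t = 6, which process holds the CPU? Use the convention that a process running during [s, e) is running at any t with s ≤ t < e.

J3

Timeline: | J3 0-9 | J4 9-27 | J1 27-40 | J5 40-41 | J6 41-51 | J2 51-55 |
Completion: J1=40  J2=55  J3=9  J4=27  J5=41  J6=51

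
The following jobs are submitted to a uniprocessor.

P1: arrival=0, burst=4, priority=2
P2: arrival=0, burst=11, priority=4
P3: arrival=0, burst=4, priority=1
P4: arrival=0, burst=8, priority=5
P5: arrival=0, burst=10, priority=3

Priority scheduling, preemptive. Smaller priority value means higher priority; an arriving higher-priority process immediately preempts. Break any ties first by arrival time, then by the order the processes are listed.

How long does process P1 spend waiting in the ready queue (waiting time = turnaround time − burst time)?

4

Schedule: | P3 0-4 | P1 4-8 | P5 8-18 | P2 18-29 | P4 29-37 |
Completion: P1=8  P2=29  P3=4  P4=37  P5=18
Waiting(P1) = turnaround − burst = 8 − 4 = 4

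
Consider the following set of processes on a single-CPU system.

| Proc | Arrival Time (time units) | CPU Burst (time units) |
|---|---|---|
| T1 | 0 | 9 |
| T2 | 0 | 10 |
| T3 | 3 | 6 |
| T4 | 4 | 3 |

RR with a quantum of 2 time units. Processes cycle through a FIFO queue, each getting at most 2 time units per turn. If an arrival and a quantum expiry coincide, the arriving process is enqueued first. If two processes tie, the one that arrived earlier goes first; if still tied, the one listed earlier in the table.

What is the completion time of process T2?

28

Schedule: | T1 0-2 | T2 2-4 | T1 4-6 | T3 6-8 | T4 8-10 | T2 10-12 | T1 12-14 | T3 14-16 | T4 16-17 | T2 17-19 | T1 19-21 | T3 21-23 | T2 23-25 | T1 25-26 | T2 26-28 |
Completion: T1=26  T2=28  T3=23  T4=17
Turnaround (C−A): T1=26  T2=28  T3=20  T4=13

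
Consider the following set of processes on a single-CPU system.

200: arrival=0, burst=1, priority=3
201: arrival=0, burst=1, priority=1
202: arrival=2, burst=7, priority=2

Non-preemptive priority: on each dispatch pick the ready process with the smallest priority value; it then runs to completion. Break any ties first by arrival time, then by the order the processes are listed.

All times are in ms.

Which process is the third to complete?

Gantt: | 201 0-1 | 200 1-2 | 202 2-9 |
Completion: 200=2  201=1  202=9
Turnaround (C−A): 200=2  201=1  202=7
Finish order: 201 → 200 → 202

202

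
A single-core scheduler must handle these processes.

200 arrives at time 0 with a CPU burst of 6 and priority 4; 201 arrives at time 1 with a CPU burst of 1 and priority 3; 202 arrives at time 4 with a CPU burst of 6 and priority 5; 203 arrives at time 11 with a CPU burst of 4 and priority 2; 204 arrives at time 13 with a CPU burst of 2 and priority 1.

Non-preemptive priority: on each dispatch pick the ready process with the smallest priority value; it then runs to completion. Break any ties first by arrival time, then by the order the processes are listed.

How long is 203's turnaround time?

8

Schedule: | 200 0-6 | 201 6-7 | 202 7-13 | 204 13-15 | 203 15-19 |
Completion: 200=6  201=7  202=13  203=19  204=15
Turnaround(203) = completion − arrival = 19 − 11 = 8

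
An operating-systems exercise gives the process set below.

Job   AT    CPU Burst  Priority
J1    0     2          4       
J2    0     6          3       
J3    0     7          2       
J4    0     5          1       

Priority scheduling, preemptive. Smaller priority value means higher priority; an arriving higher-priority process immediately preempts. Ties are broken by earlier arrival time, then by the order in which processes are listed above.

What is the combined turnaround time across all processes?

Timeline: | J4 0-5 | J3 5-12 | J2 12-18 | J1 18-20 |
Completion: J1=20  J2=18  J3=12  J4=5
Turnaround (C−A): J1=20  J2=18  J3=12  J4=5
Turnaround = completion − arrival: J1=20, J2=18, J3=12, J4=5
Total turnaround = 20 + 18 + 12 + 5 = 55

55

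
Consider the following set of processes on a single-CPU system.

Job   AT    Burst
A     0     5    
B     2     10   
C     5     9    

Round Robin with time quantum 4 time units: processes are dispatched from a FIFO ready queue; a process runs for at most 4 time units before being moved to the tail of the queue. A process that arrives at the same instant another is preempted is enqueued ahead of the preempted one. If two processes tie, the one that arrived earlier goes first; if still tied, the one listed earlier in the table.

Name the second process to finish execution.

Gantt: | A 0-4 | B 4-8 | A 8-9 | C 9-13 | B 13-17 | C 17-21 | B 21-23 | C 23-24 |
Completion: A=9  B=23  C=24
Turnaround (C−A): A=9  B=21  C=19
Finish order: A → B → C

B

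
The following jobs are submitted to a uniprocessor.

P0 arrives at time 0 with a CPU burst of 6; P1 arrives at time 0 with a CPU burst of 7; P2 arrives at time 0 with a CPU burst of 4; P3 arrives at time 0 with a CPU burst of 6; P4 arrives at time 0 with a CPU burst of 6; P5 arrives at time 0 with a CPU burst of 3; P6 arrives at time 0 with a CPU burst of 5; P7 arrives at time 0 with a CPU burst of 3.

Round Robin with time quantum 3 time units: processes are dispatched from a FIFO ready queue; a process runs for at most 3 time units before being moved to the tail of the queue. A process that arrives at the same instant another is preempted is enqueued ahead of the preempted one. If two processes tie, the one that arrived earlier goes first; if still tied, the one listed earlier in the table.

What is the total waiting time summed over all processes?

Timeline: | P0 0-3 | P1 3-6 | P2 6-9 | P3 9-12 | P4 12-15 | P5 15-18 | P6 18-21 | P7 21-24 | P0 24-27 | P1 27-30 | P2 30-31 | P3 31-34 | P4 34-37 | P6 37-39 | P1 39-40 |
Completion: P0=27  P1=40  P2=31  P3=34  P4=37  P5=18  P6=39  P7=24
Waiting = turnaround − burst: P0=21, P1=33, P2=27, P3=28, P4=31, P5=15, P6=34, P7=21
Total waiting = 21 + 33 + 27 + 28 + 31 + 15 + 34 + 21 = 210

210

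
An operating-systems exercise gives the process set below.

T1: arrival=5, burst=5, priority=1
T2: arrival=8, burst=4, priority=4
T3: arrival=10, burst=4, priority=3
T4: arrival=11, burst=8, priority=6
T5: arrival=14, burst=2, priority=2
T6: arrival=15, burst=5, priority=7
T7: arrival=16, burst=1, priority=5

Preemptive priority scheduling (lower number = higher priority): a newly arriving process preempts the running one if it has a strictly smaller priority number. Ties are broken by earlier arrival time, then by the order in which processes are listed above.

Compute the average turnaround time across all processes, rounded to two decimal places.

9.29

Gantt: | idle 0-5 | T1 5-10 | T3 10-14 | T5 14-16 | T2 16-20 | T7 20-21 | T4 21-29 | T6 29-34 |
Completion: T1=10  T2=20  T3=14  T4=29  T5=16  T6=34  T7=21
Turnaround (C−A): T1=5  T2=12  T3=4  T4=18  T5=2  T6=19  T7=5
Turnaround times: T1=5, T2=12, T3=4, T4=18, T5=2, T6=19, T7=5
Average turnaround = (5+12+4+18+2+19+5) / 7 = 65/7 = 9.29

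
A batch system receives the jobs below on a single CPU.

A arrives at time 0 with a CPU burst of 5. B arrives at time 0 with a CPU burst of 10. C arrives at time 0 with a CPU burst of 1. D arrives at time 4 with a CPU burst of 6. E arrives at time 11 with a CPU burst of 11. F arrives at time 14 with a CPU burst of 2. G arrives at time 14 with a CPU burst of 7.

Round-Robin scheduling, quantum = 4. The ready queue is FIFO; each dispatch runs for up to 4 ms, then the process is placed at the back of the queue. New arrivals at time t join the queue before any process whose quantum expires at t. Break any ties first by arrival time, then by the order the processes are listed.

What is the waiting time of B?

Gantt: | A 0-4 | B 4-8 | C 8-9 | D 9-13 | A 13-14 | B 14-18 | E 18-22 | D 22-24 | F 24-26 | G 26-30 | B 30-32 | E 32-36 | G 36-39 | E 39-42 |
Completion: A=14  B=32  C=9  D=24  E=42  F=26  G=39
Turnaround (C−A): A=14  B=32  C=9  D=20  E=31  F=12  G=25
Waiting(B) = turnaround − burst = 32 − 10 = 22

22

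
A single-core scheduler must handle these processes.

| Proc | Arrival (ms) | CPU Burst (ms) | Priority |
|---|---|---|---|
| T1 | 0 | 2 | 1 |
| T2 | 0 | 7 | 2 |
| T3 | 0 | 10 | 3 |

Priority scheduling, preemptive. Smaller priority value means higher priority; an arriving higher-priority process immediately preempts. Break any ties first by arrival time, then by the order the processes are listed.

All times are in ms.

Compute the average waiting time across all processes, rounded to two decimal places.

Gantt: | T1 0-2 | T2 2-9 | T3 9-19 |
Completion: T1=2  T2=9  T3=19
Turnaround (C−A): T1=2  T2=9  T3=19
Waiting times: T1=0, T2=2, T3=9
Average waiting = (0+2+9) / 3 = 11/3 = 3.67

3.67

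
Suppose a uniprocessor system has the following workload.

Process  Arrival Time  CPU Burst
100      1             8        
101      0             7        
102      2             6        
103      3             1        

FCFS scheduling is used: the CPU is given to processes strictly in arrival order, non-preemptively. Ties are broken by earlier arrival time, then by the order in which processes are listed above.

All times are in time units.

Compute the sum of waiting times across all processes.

37

Schedule: | 101 0-7 | 100 7-15 | 102 15-21 | 103 21-22 |
Completion: 100=15  101=7  102=21  103=22
Waiting = turnaround − burst: 100=6, 101=0, 102=13, 103=18
Total waiting = 6 + 0 + 13 + 18 = 37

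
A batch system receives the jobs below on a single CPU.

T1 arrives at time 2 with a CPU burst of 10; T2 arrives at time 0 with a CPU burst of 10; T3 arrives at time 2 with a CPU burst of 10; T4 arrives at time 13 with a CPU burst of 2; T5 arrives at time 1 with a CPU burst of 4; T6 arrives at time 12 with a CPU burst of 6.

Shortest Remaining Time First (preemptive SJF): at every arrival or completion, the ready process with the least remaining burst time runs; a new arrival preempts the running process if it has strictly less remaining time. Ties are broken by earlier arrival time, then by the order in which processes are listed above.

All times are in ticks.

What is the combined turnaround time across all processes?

101

Timeline: | T2 0-1 | T5 1-5 | T2 5-14 | T4 14-16 | T6 16-22 | T1 22-32 | T3 32-42 |
Completion: T1=32  T2=14  T3=42  T4=16  T5=5  T6=22
Turnaround (C−A): T1=30  T2=14  T3=40  T4=3  T5=4  T6=10
Turnaround = completion − arrival: T1=30, T2=14, T3=40, T4=3, T5=4, T6=10
Total turnaround = 30 + 14 + 40 + 3 + 4 + 10 = 101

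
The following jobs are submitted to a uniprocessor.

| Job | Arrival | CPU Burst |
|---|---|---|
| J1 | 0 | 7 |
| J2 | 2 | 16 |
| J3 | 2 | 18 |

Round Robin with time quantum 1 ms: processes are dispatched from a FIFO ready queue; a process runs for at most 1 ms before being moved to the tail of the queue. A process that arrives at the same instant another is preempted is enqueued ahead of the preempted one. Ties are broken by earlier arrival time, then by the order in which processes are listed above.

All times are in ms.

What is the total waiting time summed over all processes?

51

Timeline: | J1 0-2 | J2 2-3 | J3 3-4 | J1 4-5 | J2 5-6 | J3 6-7 | J1 7-8 | J2 8-9 | J3 9-10 | J1 10-11 | J2 11-12 | J3 12-13 | J1 13-14 | J2 14-15 | J3 15-16 | J1 16-17 | J2 17-18 | J3 18-19 | J2 19-20 | J3 20-21 | J2 21-22 | J3 22-23 | J2 23-24 | J3 24-25 | J2 25-26 | J3 26-27 | J2 27-28 | J3 28-29 | J2 29-30 | J3 30-31 | J2 31-32 | J3 32-33 | J2 33-34 | J3 34-35 | J2 35-36 | J3 36-37 | J2 37-38 | J3 38-41 |
Completion: J1=17  J2=38  J3=41
Waiting = turnaround − burst: J1=10, J2=20, J3=21
Total waiting = 10 + 20 + 21 = 51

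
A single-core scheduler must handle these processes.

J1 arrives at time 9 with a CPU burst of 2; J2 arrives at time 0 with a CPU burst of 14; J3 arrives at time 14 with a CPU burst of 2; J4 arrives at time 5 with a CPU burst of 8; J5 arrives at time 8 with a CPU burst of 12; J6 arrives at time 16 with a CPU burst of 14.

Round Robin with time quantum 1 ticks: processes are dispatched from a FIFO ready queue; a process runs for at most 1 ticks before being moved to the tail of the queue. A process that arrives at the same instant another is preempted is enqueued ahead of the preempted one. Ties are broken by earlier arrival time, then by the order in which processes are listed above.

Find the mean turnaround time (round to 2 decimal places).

26.17

Timeline: | J2 0-5 | J4 5-6 | J2 6-7 | J4 7-8 | J2 8-9 | J5 9-10 | J4 10-11 | J1 11-12 | J2 12-13 | J5 13-14 | J4 14-15 | J1 15-16 | J2 16-17 | J3 17-18 | J5 18-19 | J4 19-20 | J6 20-21 | J2 21-22 | J3 22-23 | J5 23-24 | J4 24-25 | J6 25-26 | J2 26-27 | J5 27-28 | J4 28-29 | J6 29-30 | J2 30-31 | J5 31-32 | J4 32-33 | J6 33-34 | J2 34-35 | J5 35-36 | J6 36-37 | J2 37-38 | J5 38-39 | J6 39-40 | J5 40-41 | J6 41-42 | J5 42-43 | J6 43-44 | J5 44-45 | J6 45-46 | J5 46-47 | J6 47-52 |
Completion: J1=16  J2=38  J3=23  J4=33  J5=47  J6=52
Turnaround (C−A): J1=7  J2=38  J3=9  J4=28  J5=39  J6=36
Turnaround times: J1=7, J2=38, J3=9, J4=28, J5=39, J6=36
Average turnaround = (7+38+9+28+39+36) / 6 = 157/6 = 26.17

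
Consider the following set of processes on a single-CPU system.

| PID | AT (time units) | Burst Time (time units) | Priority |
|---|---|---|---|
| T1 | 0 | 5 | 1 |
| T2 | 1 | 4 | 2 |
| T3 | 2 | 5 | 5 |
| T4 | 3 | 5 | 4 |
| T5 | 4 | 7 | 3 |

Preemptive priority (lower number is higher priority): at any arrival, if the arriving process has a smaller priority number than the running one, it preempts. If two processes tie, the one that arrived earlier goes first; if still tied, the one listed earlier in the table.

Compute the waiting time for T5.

Schedule: | T1 0-5 | T2 5-9 | T5 9-16 | T4 16-21 | T3 21-26 |
Completion: T1=5  T2=9  T3=26  T4=21  T5=16
Turnaround (C−A): T1=5  T2=8  T3=24  T4=18  T5=12
Waiting(T5) = turnaround − burst = 12 − 7 = 5

5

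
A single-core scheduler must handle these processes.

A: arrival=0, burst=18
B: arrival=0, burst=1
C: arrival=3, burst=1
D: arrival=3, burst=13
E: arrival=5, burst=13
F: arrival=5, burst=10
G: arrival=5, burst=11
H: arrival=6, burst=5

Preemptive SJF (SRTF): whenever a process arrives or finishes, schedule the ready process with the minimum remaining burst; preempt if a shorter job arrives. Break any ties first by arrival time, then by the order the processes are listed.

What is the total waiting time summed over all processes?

Timeline: | B 0-1 | A 1-3 | C 3-4 | D 4-5 | F 5-6 | H 6-11 | F 11-20 | G 20-31 | D 31-43 | E 43-56 | A 56-72 |
Completion: A=72  B=1  C=4  D=43  E=56  F=20  G=31  H=11
Turnaround (C−A): A=72  B=1  C=1  D=40  E=51  F=15  G=26  H=5
Waiting = turnaround − burst: A=54, B=0, C=0, D=27, E=38, F=5, G=15, H=0
Total waiting = 54 + 0 + 0 + 27 + 38 + 5 + 15 + 0 = 139

139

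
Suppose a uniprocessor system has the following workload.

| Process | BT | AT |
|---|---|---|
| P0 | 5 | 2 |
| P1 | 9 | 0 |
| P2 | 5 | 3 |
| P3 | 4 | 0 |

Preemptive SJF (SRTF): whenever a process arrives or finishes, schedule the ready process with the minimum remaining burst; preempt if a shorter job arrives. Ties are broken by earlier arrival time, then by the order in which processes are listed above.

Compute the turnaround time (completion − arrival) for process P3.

Timeline: | P3 0-4 | P0 4-9 | P2 9-14 | P1 14-23 |
Completion: P0=9  P1=23  P2=14  P3=4
Turnaround (C−A): P0=7  P1=23  P2=11  P3=4
Turnaround(P3) = completion − arrival = 4 − 0 = 4

4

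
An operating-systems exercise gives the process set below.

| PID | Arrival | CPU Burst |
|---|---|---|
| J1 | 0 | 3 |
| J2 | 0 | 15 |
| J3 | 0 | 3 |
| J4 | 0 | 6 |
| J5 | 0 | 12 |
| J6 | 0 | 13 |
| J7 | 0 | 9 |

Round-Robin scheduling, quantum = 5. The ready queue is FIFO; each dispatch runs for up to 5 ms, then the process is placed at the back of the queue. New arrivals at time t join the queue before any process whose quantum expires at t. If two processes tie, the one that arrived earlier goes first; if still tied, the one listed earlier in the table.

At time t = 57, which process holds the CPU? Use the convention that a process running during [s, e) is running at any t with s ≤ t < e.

Gantt: | J1 0-3 | J2 3-8 | J3 8-11 | J4 11-16 | J5 16-21 | J6 21-26 | J7 26-31 | J2 31-36 | J4 36-37 | J5 37-42 | J6 42-47 | J7 47-51 | J2 51-56 | J5 56-58 | J6 58-61 |
Completion: J1=3  J2=56  J3=11  J4=37  J5=58  J6=61  J7=51
Turnaround (C−A): J1=3  J2=56  J3=11  J4=37  J5=58  J6=61  J7=51

J5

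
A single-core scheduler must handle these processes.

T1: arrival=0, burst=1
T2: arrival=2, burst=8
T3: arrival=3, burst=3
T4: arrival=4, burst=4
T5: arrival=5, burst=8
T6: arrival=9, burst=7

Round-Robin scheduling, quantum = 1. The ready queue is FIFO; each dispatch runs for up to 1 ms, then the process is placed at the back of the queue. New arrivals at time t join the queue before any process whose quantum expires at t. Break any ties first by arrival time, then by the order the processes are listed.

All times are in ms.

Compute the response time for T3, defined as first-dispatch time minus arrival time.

Schedule: | T1 0-1 | idle 1-2 | T2 2-3 | T3 3-4 | T2 4-5 | T4 5-6 | T3 6-7 | T5 7-8 | T2 8-9 | T4 9-10 | T3 10-11 | T5 11-12 | T6 12-13 | T2 13-14 | T4 14-15 | T5 15-16 | T6 16-17 | T2 17-18 | T4 18-19 | T5 19-20 | T6 20-21 | T2 21-22 | T5 22-23 | T6 23-24 | T2 24-25 | T5 25-26 | T6 26-27 | T2 27-28 | T5 28-29 | T6 29-30 | T5 30-31 | T6 31-32 |
Completion: T1=1  T2=28  T3=11  T4=19  T5=31  T6=32
Response(T3) = first start − arrival = 3 − 3 = 0

0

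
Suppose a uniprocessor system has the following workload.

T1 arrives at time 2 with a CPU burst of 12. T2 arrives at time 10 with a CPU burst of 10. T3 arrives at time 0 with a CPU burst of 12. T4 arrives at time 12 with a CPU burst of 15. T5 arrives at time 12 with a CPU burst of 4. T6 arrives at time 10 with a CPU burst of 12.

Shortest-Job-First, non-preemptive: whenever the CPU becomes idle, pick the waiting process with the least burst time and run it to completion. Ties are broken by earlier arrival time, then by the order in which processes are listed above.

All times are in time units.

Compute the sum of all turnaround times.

Schedule: | T3 0-12 | T5 12-16 | T2 16-26 | T1 26-38 | T6 38-50 | T4 50-65 |
Completion: T1=38  T2=26  T3=12  T4=65  T5=16  T6=50
Turnaround = completion − arrival: T1=36, T2=16, T3=12, T4=53, T5=4, T6=40
Total turnaround = 36 + 16 + 12 + 53 + 4 + 40 = 161

161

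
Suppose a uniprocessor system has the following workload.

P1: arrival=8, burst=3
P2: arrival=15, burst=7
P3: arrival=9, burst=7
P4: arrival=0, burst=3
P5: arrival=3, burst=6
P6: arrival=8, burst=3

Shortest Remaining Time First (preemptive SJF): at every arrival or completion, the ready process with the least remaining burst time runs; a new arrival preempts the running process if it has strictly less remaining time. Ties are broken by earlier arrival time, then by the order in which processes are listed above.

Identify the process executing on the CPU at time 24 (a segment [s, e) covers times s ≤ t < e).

P2

Schedule: | P4 0-3 | P5 3-9 | P1 9-12 | P6 12-15 | P3 15-22 | P2 22-29 |
Completion: P1=12  P2=29  P3=22  P4=3  P5=9  P6=15
Turnaround (C−A): P1=4  P2=14  P3=13  P4=3  P5=6  P6=7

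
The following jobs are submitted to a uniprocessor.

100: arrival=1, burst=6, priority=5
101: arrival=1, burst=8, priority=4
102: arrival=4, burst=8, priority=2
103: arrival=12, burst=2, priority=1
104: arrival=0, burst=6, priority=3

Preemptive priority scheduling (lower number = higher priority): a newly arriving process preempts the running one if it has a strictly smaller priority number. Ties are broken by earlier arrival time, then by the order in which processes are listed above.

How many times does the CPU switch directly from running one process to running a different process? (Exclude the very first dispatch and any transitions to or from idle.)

5

Timeline: | 104 0-4 | 102 4-12 | 103 12-14 | 104 14-16 | 101 16-24 | 100 24-30 |
Completion: 100=30  101=24  102=12  103=14  104=16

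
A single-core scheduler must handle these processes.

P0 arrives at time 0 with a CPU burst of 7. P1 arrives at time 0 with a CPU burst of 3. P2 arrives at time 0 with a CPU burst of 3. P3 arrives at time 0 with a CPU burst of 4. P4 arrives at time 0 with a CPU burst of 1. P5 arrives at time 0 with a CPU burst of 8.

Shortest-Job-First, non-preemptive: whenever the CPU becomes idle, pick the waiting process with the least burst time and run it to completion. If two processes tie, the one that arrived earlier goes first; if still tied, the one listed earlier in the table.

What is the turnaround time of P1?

Schedule: | P4 0-1 | P1 1-4 | P2 4-7 | P3 7-11 | P0 11-18 | P5 18-26 |
Completion: P0=18  P1=4  P2=7  P3=11  P4=1  P5=26
Turnaround(P1) = completion − arrival = 4 − 0 = 4

4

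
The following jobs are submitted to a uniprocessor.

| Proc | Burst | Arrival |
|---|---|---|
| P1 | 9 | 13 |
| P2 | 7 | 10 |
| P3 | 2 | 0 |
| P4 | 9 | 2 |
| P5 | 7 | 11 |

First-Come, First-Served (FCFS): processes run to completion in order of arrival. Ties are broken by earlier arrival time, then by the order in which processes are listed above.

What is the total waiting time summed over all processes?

Schedule: | P3 0-2 | P4 2-11 | P2 11-18 | P5 18-25 | P1 25-34 |
Completion: P1=34  P2=18  P3=2  P4=11  P5=25
Turnaround (C−A): P1=21  P2=8  P3=2  P4=9  P5=14
Waiting = turnaround − burst: P1=12, P2=1, P3=0, P4=0, P5=7
Total waiting = 12 + 1 + 0 + 0 + 7 = 20

20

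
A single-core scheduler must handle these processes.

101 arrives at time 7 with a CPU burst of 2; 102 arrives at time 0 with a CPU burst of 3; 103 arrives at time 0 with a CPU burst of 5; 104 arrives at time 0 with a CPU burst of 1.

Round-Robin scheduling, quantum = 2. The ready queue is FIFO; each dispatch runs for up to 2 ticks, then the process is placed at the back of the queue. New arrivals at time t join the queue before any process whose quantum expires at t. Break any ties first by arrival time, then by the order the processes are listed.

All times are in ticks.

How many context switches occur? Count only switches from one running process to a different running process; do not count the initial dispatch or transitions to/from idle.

Gantt: | 102 0-2 | 103 2-4 | 104 4-5 | 102 5-6 | 103 6-8 | 101 8-10 | 103 10-11 |
Completion: 101=10  102=6  103=11  104=5

6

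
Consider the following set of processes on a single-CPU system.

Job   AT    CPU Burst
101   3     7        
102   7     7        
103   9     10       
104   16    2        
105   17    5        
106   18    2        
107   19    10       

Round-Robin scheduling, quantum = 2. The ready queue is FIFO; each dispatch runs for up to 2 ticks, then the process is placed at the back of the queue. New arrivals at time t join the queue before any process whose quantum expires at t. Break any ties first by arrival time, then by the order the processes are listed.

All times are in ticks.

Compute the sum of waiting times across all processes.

87

Timeline: | idle 0-3 | 101 3-7 | 102 7-9 | 101 9-11 | 103 11-13 | 102 13-15 | 101 15-16 | 103 16-18 | 102 18-20 | 104 20-22 | 105 22-24 | 106 24-26 | 103 26-28 | 107 28-30 | 102 30-31 | 105 31-33 | 103 33-35 | 107 35-37 | 105 37-38 | 103 38-40 | 107 40-46 |
Completion: 101=16  102=31  103=40  104=22  105=38  106=26  107=46
Turnaround (C−A): 101=13  102=24  103=31  104=6  105=21  106=8  107=27
Waiting = turnaround − burst: 101=6, 102=17, 103=21, 104=4, 105=16, 106=6, 107=17
Total waiting = 6 + 17 + 21 + 4 + 16 + 6 + 17 = 87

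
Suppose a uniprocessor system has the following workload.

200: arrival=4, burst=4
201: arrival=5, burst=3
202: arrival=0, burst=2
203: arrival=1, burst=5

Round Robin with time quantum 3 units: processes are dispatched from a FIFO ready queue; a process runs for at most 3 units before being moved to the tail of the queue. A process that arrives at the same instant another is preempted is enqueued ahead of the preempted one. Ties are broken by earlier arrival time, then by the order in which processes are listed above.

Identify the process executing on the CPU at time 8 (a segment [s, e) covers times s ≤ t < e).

Timeline: | 202 0-2 | 203 2-5 | 200 5-8 | 201 8-11 | 203 11-13 | 200 13-14 |
Completion: 200=14  201=11  202=2  203=13

201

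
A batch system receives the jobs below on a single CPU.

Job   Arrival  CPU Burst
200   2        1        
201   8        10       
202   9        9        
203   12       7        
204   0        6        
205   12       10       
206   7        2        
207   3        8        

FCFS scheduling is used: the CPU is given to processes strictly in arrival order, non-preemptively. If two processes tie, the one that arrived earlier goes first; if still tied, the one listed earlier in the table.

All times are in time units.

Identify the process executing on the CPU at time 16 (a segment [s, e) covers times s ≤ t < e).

Gantt: | 204 0-6 | 200 6-7 | 207 7-15 | 206 15-17 | 201 17-27 | 202 27-36 | 203 36-43 | 205 43-53 |
Completion: 200=7  201=27  202=36  203=43  204=6  205=53  206=17  207=15
Turnaround (C−A): 200=5  201=19  202=27  203=31  204=6  205=41  206=10  207=12

206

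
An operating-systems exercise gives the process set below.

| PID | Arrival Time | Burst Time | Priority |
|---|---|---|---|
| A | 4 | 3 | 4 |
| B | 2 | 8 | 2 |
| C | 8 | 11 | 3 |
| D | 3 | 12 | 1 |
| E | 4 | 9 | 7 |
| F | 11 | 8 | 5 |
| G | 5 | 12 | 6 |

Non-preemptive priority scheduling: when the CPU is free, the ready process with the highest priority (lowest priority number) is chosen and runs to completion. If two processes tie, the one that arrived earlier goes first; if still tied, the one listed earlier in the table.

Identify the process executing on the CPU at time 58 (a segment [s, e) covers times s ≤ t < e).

E

Timeline: | idle 0-2 | B 2-10 | D 10-22 | C 22-33 | A 33-36 | F 36-44 | G 44-56 | E 56-65 |
Completion: A=36  B=10  C=33  D=22  E=65  F=44  G=56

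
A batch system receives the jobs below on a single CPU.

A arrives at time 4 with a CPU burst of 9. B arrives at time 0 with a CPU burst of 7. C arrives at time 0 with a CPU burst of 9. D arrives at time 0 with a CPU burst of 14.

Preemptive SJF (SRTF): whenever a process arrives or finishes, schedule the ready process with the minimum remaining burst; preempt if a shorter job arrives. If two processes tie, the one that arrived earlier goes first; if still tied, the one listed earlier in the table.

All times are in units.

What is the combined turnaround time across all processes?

83

Gantt: | B 0-7 | C 7-16 | A 16-25 | D 25-39 |
Completion: A=25  B=7  C=16  D=39
Turnaround (C−A): A=21  B=7  C=16  D=39
Turnaround = completion − arrival: A=21, B=7, C=16, D=39
Total turnaround = 21 + 7 + 16 + 39 = 83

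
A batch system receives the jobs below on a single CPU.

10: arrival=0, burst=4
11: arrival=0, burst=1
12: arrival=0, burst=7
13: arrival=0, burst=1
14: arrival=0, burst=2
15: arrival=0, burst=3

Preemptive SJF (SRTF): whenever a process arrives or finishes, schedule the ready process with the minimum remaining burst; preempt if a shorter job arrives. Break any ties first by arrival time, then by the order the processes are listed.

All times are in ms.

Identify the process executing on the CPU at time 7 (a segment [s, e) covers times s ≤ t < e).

10

Gantt: | 11 0-1 | 13 1-2 | 14 2-4 | 15 4-7 | 10 7-11 | 12 11-18 |
Completion: 10=11  11=1  12=18  13=2  14=4  15=7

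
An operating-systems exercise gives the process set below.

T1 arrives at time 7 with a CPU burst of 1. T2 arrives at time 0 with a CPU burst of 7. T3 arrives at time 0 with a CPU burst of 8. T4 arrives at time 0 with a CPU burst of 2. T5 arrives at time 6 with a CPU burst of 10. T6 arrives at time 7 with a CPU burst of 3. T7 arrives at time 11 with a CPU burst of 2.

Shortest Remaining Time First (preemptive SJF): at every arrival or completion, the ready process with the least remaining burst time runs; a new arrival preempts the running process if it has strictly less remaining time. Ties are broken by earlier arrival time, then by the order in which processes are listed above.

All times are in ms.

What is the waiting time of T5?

Gantt: | T4 0-2 | T2 2-7 | T1 7-8 | T2 8-10 | T6 10-13 | T7 13-15 | T3 15-23 | T5 23-33 |
Completion: T1=8  T2=10  T3=23  T4=2  T5=33  T6=13  T7=15
Turnaround (C−A): T1=1  T2=10  T3=23  T4=2  T5=27  T6=6  T7=4
Waiting(T5) = turnaround − burst = 27 − 10 = 17

17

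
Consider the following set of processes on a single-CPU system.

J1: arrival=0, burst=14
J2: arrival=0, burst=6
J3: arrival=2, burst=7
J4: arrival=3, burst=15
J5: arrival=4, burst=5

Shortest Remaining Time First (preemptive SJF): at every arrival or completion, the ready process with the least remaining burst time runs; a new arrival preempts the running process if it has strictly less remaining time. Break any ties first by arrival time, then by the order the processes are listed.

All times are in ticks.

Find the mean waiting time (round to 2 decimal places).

11.60

Timeline: | J2 0-6 | J5 6-11 | J3 11-18 | J1 18-32 | J4 32-47 |
Completion: J1=32  J2=6  J3=18  J4=47  J5=11
Turnaround (C−A): J1=32  J2=6  J3=16  J4=44  J5=7
Waiting times: J1=18, J2=0, J3=9, J4=29, J5=2
Average waiting = (18+0+9+29+2) / 5 = 58/5 = 11.60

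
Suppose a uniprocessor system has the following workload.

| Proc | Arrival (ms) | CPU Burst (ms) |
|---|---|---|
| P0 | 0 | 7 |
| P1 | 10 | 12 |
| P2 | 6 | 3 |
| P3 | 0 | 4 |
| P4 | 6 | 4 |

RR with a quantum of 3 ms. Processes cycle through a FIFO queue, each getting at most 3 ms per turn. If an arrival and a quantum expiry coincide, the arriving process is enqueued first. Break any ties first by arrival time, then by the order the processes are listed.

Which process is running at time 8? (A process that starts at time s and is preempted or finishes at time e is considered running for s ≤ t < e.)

P0

Schedule: | P0 0-3 | P3 3-6 | P0 6-9 | P2 9-12 | P4 12-15 | P3 15-16 | P0 16-17 | P1 17-20 | P4 20-21 | P1 21-30 |
Completion: P0=17  P1=30  P2=12  P3=16  P4=21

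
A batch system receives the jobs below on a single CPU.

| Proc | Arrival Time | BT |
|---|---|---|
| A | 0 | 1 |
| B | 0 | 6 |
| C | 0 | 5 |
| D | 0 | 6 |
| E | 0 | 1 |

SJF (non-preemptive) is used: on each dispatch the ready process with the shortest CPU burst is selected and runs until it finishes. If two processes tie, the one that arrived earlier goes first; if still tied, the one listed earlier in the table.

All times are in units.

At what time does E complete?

2

Timeline: | A 0-1 | E 1-2 | C 2-7 | B 7-13 | D 13-19 |
Completion: A=1  B=13  C=7  D=19  E=2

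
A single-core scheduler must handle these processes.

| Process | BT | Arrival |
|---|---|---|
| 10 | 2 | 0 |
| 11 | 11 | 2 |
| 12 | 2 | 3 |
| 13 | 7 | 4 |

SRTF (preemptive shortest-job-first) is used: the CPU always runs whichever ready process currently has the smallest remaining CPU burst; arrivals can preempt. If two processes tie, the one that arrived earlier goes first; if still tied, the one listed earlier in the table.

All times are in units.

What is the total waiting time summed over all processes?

10

Timeline: | 10 0-2 | 11 2-3 | 12 3-5 | 13 5-12 | 11 12-22 |
Completion: 10=2  11=22  12=5  13=12
Turnaround (C−A): 10=2  11=20  12=2  13=8
Waiting = turnaround − burst: 10=0, 11=9, 12=0, 13=1
Total waiting = 0 + 9 + 0 + 1 = 10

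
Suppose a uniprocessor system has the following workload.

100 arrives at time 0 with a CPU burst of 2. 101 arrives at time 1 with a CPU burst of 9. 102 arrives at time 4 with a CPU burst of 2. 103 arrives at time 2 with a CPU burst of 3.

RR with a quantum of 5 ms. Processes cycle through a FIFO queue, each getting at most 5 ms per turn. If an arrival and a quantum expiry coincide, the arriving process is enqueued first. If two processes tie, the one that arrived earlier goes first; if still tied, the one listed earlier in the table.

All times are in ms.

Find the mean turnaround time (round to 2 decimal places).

Gantt: | 100 0-2 | 101 2-7 | 103 7-10 | 102 10-12 | 101 12-16 |
Completion: 100=2  101=16  102=12  103=10
Turnaround times: 100=2, 101=15, 102=8, 103=8
Average turnaround = (2+15+8+8) / 4 = 33/4 = 8.25

8.25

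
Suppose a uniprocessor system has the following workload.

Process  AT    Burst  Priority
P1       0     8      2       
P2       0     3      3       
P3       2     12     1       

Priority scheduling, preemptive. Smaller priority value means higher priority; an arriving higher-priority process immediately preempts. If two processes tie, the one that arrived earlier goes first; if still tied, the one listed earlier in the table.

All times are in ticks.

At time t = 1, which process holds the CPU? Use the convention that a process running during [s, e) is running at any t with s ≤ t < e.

P1

Timeline: | P1 0-2 | P3 2-14 | P1 14-20 | P2 20-23 |
Completion: P1=20  P2=23  P3=14
Turnaround (C−A): P1=20  P2=23  P3=12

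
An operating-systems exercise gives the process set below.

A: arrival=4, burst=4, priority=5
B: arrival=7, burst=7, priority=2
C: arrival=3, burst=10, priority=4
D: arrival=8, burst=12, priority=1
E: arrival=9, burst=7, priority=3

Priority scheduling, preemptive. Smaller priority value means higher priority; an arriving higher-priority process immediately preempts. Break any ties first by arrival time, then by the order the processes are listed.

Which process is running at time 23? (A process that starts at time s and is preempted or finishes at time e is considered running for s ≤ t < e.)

Timeline: | idle 0-3 | C 3-7 | B 7-8 | D 8-20 | B 20-26 | E 26-33 | C 33-39 | A 39-43 |
Completion: A=43  B=26  C=39  D=20  E=33

B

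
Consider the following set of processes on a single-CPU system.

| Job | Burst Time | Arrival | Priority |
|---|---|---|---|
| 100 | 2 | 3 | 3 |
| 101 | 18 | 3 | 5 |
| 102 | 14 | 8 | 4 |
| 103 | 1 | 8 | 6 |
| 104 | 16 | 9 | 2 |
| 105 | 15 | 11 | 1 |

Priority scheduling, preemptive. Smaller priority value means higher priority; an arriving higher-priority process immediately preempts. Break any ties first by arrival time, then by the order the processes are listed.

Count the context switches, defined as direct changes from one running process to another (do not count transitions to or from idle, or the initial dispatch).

8

Timeline: | idle 0-3 | 100 3-5 | 101 5-8 | 102 8-9 | 104 9-11 | 105 11-26 | 104 26-40 | 102 40-53 | 101 53-68 | 103 68-69 |
Completion: 100=5  101=68  102=53  103=69  104=40  105=26
Turnaround (C−A): 100=2  101=65  102=45  103=61  104=31  105=15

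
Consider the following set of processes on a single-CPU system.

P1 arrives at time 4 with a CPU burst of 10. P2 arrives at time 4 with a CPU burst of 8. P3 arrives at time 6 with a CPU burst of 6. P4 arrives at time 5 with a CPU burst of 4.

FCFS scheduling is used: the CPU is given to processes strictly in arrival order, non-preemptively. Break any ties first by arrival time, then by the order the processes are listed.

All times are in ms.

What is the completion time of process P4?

Timeline: | idle 0-4 | P1 4-14 | P2 14-22 | P4 22-26 | P3 26-32 |
Completion: P1=14  P2=22  P3=32  P4=26

26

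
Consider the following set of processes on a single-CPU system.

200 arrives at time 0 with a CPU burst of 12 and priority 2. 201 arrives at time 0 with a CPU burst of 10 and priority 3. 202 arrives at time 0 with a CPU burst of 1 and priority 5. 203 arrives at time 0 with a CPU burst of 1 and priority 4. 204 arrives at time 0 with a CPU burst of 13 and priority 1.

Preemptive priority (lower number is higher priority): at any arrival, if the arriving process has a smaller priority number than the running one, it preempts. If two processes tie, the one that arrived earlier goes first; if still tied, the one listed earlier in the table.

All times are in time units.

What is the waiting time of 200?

Timeline: | 204 0-13 | 200 13-25 | 201 25-35 | 203 35-36 | 202 36-37 |
Completion: 200=25  201=35  202=37  203=36  204=13
Turnaround (C−A): 200=25  201=35  202=37  203=36  204=13
Waiting(200) = turnaround − burst = 25 − 12 = 13

13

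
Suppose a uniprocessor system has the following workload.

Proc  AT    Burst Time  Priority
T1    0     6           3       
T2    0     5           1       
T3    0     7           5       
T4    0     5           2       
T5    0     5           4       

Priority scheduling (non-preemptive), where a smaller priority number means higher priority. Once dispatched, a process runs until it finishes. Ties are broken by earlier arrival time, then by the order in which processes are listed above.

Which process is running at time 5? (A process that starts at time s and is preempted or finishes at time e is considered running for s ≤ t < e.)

Gantt: | T2 0-5 | T4 5-10 | T1 10-16 | T5 16-21 | T3 21-28 |
Completion: T1=16  T2=5  T3=28  T4=10  T5=21

T4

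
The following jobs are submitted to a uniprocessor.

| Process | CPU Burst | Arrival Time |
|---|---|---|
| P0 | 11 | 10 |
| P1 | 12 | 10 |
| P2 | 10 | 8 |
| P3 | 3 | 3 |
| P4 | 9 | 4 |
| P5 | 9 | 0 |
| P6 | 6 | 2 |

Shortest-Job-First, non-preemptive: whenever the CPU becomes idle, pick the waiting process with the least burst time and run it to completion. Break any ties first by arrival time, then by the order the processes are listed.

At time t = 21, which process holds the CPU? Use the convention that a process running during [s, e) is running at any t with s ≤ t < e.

P4

Timeline: | P5 0-9 | P3 9-12 | P6 12-18 | P4 18-27 | P2 27-37 | P0 37-48 | P1 48-60 |
Completion: P0=48  P1=60  P2=37  P3=12  P4=27  P5=9  P6=18
Turnaround (C−A): P0=38  P1=50  P2=29  P3=9  P4=23  P5=9  P6=16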